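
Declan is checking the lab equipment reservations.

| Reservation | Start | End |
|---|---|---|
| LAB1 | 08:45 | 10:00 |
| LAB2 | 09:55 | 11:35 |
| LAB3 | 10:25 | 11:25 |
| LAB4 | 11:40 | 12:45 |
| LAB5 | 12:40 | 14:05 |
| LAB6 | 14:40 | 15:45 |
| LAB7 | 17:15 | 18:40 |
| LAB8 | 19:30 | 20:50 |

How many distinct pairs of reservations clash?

Two intervals overlap when each starts before the other ends.
Sorted by start: LAB1, LAB2, LAB3, LAB4, LAB5, LAB6, LAB7, LAB8.
LAB2 starts before LAB1 ends → LAB1 and LAB2 overlap.
LAB3 starts after LAB1 ends, so nothing later overlaps LAB1 either.
LAB3 starts before LAB2 ends → LAB2 and LAB3 overlap.
LAB4 starts after LAB2 ends, so nothing later overlaps LAB2 either.
LAB4 starts after LAB3 ends, so nothing later overlaps LAB3 either.
LAB5 starts before LAB4 ends → LAB4 and LAB5 overlap.
LAB6 starts after LAB4 ends, so nothing later overlaps LAB4 either.
LAB6 starts after LAB5 ends, so nothing later overlaps LAB5 either.
LAB7 starts after LAB6 ends, so nothing later overlaps LAB6 either.
LAB8 starts after LAB7 ends.
Overlapping pairs: LAB1 & LAB2, LAB2 & LAB3, LAB4 & LAB5 — 3 in total.

3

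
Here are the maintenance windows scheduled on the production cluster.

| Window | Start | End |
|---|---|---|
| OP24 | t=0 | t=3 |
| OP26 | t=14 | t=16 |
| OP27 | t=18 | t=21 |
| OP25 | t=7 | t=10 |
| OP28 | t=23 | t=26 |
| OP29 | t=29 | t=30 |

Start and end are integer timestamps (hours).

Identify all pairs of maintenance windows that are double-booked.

no overlapping pairs

Check each pair: they overlap iff neither finishes before the other starts.
Sorted by start: OP24, OP25, OP26, OP27, OP28, OP29.
OP25 starts after OP24 ends; OP24 is clear from here.
OP26 starts after OP25 ends; OP25 is clear from here.
OP27 starts after OP26 ends; OP26 is clear from here.
OP28 starts after OP27 ends; OP27 is clear from here.
OP29 starts after OP28 ends.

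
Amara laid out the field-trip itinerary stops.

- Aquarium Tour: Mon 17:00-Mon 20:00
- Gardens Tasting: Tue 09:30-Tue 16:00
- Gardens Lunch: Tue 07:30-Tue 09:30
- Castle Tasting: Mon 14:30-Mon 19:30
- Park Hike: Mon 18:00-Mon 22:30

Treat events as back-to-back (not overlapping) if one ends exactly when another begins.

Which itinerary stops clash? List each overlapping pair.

Sorted by start: Castle Tasting, Aquarium Tour, Park Hike, Gardens Lunch, Gardens Tasting.
Aquarium Tour starts before Castle Tasting ends → Castle Tasting and Aquarium Tour overlap.
Park Hike starts before Castle Tasting ends → Castle Tasting and Park Hike overlap.
Gardens Lunch starts after Castle Tasting ends — done with Castle Tasting.
Park Hike starts before Aquarium Tour ends → Aquarium Tour and Park Hike overlap.
Gardens Lunch starts after Aquarium Tour ends — done with Aquarium Tour.
Gardens Lunch starts after Park Hike ends — done with Park Hike.
Gardens Tasting starts exactly when Gardens Lunch ends (back-to-back, no overlap).

Aquarium Tour & Castle Tasting, Aquarium Tour & Park Hike, Castle Tasting & Park Hike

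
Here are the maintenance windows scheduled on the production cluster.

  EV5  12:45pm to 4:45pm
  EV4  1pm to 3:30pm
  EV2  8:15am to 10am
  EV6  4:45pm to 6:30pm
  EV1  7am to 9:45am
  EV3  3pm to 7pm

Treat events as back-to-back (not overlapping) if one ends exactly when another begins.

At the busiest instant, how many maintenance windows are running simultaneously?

3

Walk through starts and ends in time order (an end at T is processed before a start at T):
7am start EV1 → 1
8:15am start EV2 → 2
9:45am end EV1 → 1
10am end EV2 → 0
12:45pm start EV5 → 1
1pm start EV4 → 2
3pm start EV3 → 3
3:30pm end EV4 → 2
4:45pm end EV5 → 1
4:45pm start EV6 → 2
6:30pm end EV6 → 1
7pm end EV3 → 0
Peak is 3, at 3pm (EV3, EV4, EV5).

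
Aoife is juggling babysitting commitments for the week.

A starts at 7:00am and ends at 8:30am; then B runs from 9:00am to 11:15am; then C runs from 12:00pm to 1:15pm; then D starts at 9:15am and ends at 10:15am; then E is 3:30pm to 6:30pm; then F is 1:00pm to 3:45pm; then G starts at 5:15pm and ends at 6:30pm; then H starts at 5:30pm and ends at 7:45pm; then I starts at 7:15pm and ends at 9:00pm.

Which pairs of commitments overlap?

B & D, C & F, E & F, E & G, E & H, G & H, H & I

Check each pair: they overlap iff neither finishes before the other starts.
Sorted by start: A, B, D, C, F, E, G, H, I.
B starts after A ends, so nothing later overlaps A either.
D starts before B ends → B and D overlap.
C starts after B ends, so nothing later overlaps B either.
C starts after D ends, so nothing later overlaps D either.
F starts before C ends → C and F overlap.
E starts after C ends, so nothing later overlaps C either.
E starts before F ends → F and E overlap.
G starts after F ends, so nothing later overlaps F either.
G starts before E ends → E and G overlap.
H starts before E ends → E and H overlap.
I starts after E ends.
H starts before G ends → G and H overlap.
I starts after G ends.
I starts before H ends → H and I overlap.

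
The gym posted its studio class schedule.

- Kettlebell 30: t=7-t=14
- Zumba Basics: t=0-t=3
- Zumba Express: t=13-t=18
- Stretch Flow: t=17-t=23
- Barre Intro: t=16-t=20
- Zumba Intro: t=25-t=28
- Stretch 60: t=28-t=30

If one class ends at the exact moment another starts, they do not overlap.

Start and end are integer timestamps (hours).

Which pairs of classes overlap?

Barre Intro & Stretch Flow, Barre Intro & Zumba Express, Kettlebell 30 & Zumba Express, Stretch Flow & Zumba Express

Sorted by start: Zumba Basics, Kettlebell 30, Zumba Express, Barre Intro, Stretch Flow, Zumba Intro, Stretch 60.
Kettlebell 30 starts after Zumba Basics ends; Zumba Basics is clear from here.
Zumba Express starts before Kettlebell 30 ends → Kettlebell 30 and Zumba Express overlap.
Barre Intro starts after Kettlebell 30 ends; Kettlebell 30 is clear from here.
Barre Intro starts before Zumba Express ends → Zumba Express and Barre Intro overlap.
Stretch Flow starts before Zumba Express ends → Zumba Express and Stretch Flow overlap.
Zumba Intro starts after Zumba Express ends; Zumba Express is clear from here.
Stretch Flow starts before Barre Intro ends → Barre Intro and Stretch Flow overlap.
Zumba Intro starts after Barre Intro ends; Barre Intro is clear from here.
Zumba Intro starts after Stretch Flow ends; Stretch Flow is clear from here.
Stretch 60 starts exactly when Zumba Intro ends (back-to-back, no overlap).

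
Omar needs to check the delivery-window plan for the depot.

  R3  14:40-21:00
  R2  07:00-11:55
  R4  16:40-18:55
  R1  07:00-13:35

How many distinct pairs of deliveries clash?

2

Sorted by start: R1, R2, R3, R4.
R2 starts before R1 ends → R1 and R2 overlap.
R3 starts after R1 ends, so nothing later overlaps R1 either.
R3 starts after R2 ends, so nothing later overlaps R2 either.
R4 starts before R3 ends → R3 and R4 overlap.
Overlapping pairs: R1 & R2, R3 & R4 — 2 in total.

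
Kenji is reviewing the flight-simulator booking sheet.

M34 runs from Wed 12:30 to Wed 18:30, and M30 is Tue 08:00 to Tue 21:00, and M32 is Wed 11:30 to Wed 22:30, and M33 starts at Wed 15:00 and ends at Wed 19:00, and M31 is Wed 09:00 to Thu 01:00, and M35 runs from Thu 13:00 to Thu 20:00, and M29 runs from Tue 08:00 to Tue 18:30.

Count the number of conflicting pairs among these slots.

7

Sorted by start: M29, M30, M31, M32, M34, M33, M35.
M30 starts before M29 ends → M29 and M30 overlap.
M31 starts after M29 ends — done with M29.
M31 starts after M30 ends — done with M30.
M32 starts before M31 ends → M31 and M32 overlap.
M34 starts before M31 ends → M31 and M34 overlap.
M33 starts before M31 ends → M31 and M33 overlap.
M35 starts after M31 ends.
M34 starts before M32 ends → M32 and M34 overlap.
M33 starts before M32 ends → M32 and M33 overlap.
M35 starts after M32 ends.
M33 starts before M34 ends → M34 and M33 overlap.
M35 starts after M34 ends.
M35 starts after M33 ends.
Overlapping pairs: M29 & M30, M31 & M32, M31 & M33, M31 & M34, M32 & M33, M32 & M34, M33 & M34 — 7 in total.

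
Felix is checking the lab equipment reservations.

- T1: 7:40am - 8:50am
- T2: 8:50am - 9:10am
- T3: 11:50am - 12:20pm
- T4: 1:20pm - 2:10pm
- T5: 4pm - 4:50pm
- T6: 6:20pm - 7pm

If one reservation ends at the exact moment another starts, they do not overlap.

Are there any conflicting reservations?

Sorted by start: T1, T2, T3, T4, T5, T6.
T2 starts exactly when T1 ends (back-to-back, no overlap), so nothing later overlaps T1 either.
T3 starts after T2 ends, so nothing later overlaps T2 either.
T4 starts after T3 ends, so nothing later overlaps T3 either.
T5 starts after T4 ends, so nothing later overlaps T4 either.
T6 starts after T5 ends.
Every pair is clear; the schedule has no overlaps.

No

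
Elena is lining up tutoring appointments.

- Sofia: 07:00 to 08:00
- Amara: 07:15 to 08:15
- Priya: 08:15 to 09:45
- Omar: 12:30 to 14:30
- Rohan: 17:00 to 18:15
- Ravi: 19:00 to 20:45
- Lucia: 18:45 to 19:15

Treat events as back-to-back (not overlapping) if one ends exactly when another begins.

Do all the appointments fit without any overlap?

No

Check each pair: they overlap iff neither finishes before the other starts.
Sorted by start: Sofia, Amara, Priya, Omar, Rohan, Lucia, Ravi.
Amara starts before Sofia ends → Sofia and Amara overlap.
That's a conflict, so the schedule is not conflict-free.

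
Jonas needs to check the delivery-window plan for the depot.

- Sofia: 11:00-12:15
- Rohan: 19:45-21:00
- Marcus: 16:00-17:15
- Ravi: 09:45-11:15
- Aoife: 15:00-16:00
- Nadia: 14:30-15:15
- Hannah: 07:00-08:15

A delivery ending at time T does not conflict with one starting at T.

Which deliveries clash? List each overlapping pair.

Sorted by start: Hannah, Ravi, Sofia, Nadia, Aoife, Marcus, Rohan.
Ravi starts after Hannah ends, so nothing later overlaps Hannah either.
Sofia starts before Ravi ends → Ravi and Sofia overlap.
Nadia starts after Ravi ends, so nothing later overlaps Ravi either.
Nadia starts after Sofia ends, so nothing later overlaps Sofia either.
Aoife starts before Nadia ends → Nadia and Aoife overlap.
Marcus starts after Nadia ends, so nothing later overlaps Nadia either.
Marcus starts exactly when Aoife ends (back-to-back, no overlap), so nothing later overlaps Aoife either.
Rohan starts after Marcus ends.

Aoife & Nadia, Ravi & Sofia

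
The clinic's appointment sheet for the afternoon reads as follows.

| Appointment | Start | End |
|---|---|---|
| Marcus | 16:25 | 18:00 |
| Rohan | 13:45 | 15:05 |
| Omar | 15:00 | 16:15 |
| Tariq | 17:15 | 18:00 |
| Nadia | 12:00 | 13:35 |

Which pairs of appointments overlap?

Marcus & Tariq, Omar & Rohan

Two intervals overlap when each starts before the other ends.
Sorted by start: Nadia, Rohan, Omar, Marcus, Tariq.
Rohan starts after Nadia ends, so Nadia has no further overlaps.
Omar starts before Rohan ends → Rohan and Omar overlap.
Marcus starts after Rohan ends, so Rohan has no further overlaps.
Marcus starts after Omar ends, so Omar has no further overlaps.
Tariq starts before Marcus ends → Marcus and Tariq overlap.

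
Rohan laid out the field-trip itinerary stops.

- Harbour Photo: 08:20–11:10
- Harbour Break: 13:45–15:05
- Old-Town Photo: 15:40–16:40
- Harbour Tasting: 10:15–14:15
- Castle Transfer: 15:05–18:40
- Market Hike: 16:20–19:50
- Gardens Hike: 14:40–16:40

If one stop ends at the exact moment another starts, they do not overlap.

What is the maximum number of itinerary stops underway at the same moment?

Sort all start/end points and keep a running count:
08:20 start Harbour Photo → 1
10:15 start Harbour Tasting → 2
11:10 end Harbour Photo → 1
13:45 start Harbour Break → 2
14:15 end Harbour Tasting → 1
14:40 start Gardens Hike → 2
15:05 end Harbour Break → 1
15:05 start Castle Transfer → 2
15:40 start Old-Town Photo → 3
16:20 start Market Hike → 4
16:40 end Gardens Hike → 3
16:40 end Old-Town Photo → 2
18:40 end Castle Transfer → 1
19:50 end Market Hike → 0
Peak is 4, at 16:20 (Castle Transfer, Gardens Hike, Market Hike, Old-Town Photo).

4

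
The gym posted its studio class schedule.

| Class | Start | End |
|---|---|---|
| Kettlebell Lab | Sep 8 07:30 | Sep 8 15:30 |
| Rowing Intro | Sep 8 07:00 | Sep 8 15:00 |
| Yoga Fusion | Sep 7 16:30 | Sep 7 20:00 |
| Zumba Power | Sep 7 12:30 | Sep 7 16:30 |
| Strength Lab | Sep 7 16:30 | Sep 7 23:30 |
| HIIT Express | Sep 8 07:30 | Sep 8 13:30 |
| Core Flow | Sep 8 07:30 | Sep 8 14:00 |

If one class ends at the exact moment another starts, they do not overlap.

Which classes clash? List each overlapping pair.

Core Flow & HIIT Express, Core Flow & Kettlebell Lab, Core Flow & Rowing Intro, HIIT Express & Kettlebell Lab, HIIT Express & Rowing Intro, Kettlebell Lab & Rowing Intro, Strength Lab & Yoga Fusion

Check each pair: they overlap iff neither finishes before the other starts.
Sorted by start: Zumba Power, Yoga Fusion, Strength Lab, Rowing Intro, HIIT Express, Kettlebell Lab, Core Flow.
Yoga Fusion starts exactly when Zumba Power ends (back-to-back, no overlap) — done with Zumba Power.
Strength Lab starts before Yoga Fusion ends → Yoga Fusion and Strength Lab overlap.
Rowing Intro starts after Yoga Fusion ends — done with Yoga Fusion.
Rowing Intro starts after Strength Lab ends — done with Strength Lab.
HIIT Express starts before Rowing Intro ends → Rowing Intro and HIIT Express overlap.
Kettlebell Lab starts before Rowing Intro ends → Rowing Intro and Kettlebell Lab overlap.
Core Flow starts before Rowing Intro ends → Rowing Intro and Core Flow overlap.
Kettlebell Lab starts before HIIT Express ends → HIIT Express and Kettlebell Lab overlap.
Core Flow starts before HIIT Express ends → HIIT Express and Core Flow overlap.
Core Flow starts before Kettlebell Lab ends → Kettlebell Lab and Core Flow overlap.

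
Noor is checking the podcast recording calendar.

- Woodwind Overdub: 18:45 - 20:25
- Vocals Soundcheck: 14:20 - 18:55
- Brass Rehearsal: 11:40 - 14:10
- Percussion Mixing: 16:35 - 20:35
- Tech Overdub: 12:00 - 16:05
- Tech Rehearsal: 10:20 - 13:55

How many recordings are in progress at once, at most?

Sweep the timeline, counting +1 at each start and −1 at each end (ends before starts at a tie):
10:20 start Tech Rehearsal → 1
11:40 start Brass Rehearsal → 2
12:00 start Tech Overdub → 3
13:55 end Tech Rehearsal → 2
14:10 end Brass Rehearsal → 1
14:20 start Vocals Soundcheck → 2
16:05 end Tech Overdub → 1
16:35 start Percussion Mixing → 2
18:45 start Woodwind Overdub → 3
18:55 end Vocals Soundcheck → 2
20:25 end Woodwind Overdub → 1
20:35 end Percussion Mixing → 0
Peak is 3, at 12:00 (Brass Rehearsal, Tech Overdub, Tech Rehearsal).

3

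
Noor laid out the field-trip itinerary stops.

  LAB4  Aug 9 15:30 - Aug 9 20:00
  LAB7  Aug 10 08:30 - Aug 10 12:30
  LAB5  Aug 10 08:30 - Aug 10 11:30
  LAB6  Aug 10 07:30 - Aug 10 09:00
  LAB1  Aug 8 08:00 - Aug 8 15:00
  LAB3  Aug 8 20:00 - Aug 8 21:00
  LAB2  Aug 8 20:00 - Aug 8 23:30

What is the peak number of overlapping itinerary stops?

3

Sort all start/end points and keep a running count:
Aug 8 08:00 start LAB1 → 1
Aug 8 15:00 end LAB1 → 0
Aug 8 20:00 start LAB2 → 1
Aug 8 20:00 start LAB3 → 2
Aug 8 21:00 end LAB3 → 1
Aug 8 23:30 end LAB2 → 0
Aug 9 15:30 start LAB4 → 1
Aug 9 20:00 end LAB4 → 0
Aug 10 07:30 start LAB6 → 1
Aug 10 08:30 start LAB5 → 2
Aug 10 08:30 start LAB7 → 3
Aug 10 09:00 end LAB6 → 2
Aug 10 11:30 end LAB5 → 1
Aug 10 12:30 end LAB7 → 0
Peak is 3, at Aug 10 08:30 (LAB5, LAB6, LAB7).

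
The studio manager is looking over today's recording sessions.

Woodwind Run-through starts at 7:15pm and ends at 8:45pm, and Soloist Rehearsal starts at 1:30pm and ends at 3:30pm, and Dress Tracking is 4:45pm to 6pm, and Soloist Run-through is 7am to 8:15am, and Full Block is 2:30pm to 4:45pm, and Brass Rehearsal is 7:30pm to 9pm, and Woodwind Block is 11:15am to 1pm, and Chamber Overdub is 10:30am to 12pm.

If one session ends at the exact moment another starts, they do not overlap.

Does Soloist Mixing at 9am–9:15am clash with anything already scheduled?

No — it doesn't clash with anything

Soloist Run-through: ends 8:15am at or before Soloist Mixing starts 9am → clear.
Chamber Overdub: starts 10:30am at or after Soloist Mixing ends 9:15am → clear.
Woodwind Block: starts 11:15am at or after Soloist Mixing ends 9:15am → clear.
Soloist Rehearsal: starts 1:30pm at or after Soloist Mixing ends 9:15am → clear.
Full Block: starts 2:30pm at or after Soloist Mixing ends 9:15am → clear.
Dress Tracking: starts 4:45pm at or after Soloist Mixing ends 9:15am → clear.
Woodwind Run-through: starts 7:15pm at or after Soloist Mixing ends 9:15am → clear.
Brass Rehearsal: starts 7:30pm at or after Soloist Mixing ends 9:15am → clear.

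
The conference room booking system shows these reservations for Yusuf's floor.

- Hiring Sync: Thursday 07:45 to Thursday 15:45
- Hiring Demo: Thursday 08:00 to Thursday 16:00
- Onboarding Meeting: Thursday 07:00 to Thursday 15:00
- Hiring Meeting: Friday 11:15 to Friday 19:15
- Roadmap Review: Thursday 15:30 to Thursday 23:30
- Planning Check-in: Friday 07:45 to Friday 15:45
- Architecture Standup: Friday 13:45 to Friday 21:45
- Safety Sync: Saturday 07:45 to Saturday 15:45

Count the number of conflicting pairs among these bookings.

8

Sorted by start: Onboarding Meeting, Hiring Sync, Hiring Demo, Roadmap Review, Planning Check-in, Hiring Meeting, Architecture Standup, Safety Sync.
Hiring Sync starts before Onboarding Meeting ends → Onboarding Meeting and Hiring Sync overlap.
Hiring Demo starts before Onboarding Meeting ends → Onboarding Meeting and Hiring Demo overlap.
Roadmap Review starts after Onboarding Meeting ends, so nothing later overlaps Onboarding Meeting either.
Hiring Demo starts before Hiring Sync ends → Hiring Sync and Hiring Demo overlap.
Roadmap Review starts before Hiring Sync ends → Hiring Sync and Roadmap Review overlap.
Planning Check-in starts after Hiring Sync ends, so nothing later overlaps Hiring Sync either.
Roadmap Review starts before Hiring Demo ends → Hiring Demo and Roadmap Review overlap.
Planning Check-in starts after Hiring Demo ends, so nothing later overlaps Hiring Demo either.
Planning Check-in starts after Roadmap Review ends, so nothing later overlaps Roadmap Review either.
Hiring Meeting starts before Planning Check-in ends → Planning Check-in and Hiring Meeting overlap.
Architecture Standup starts before Planning Check-in ends → Planning Check-in and Architecture Standup overlap.
Safety Sync starts after Planning Check-in ends.
Architecture Standup starts before Hiring Meeting ends → Hiring Meeting and Architecture Standup overlap.
Safety Sync starts after Hiring Meeting ends.
Safety Sync starts after Architecture Standup ends.
Overlapping pairs: Architecture Standup & Hiring Meeting, Architecture Standup & Planning Check-in, Hiring Demo & Hiring Sync, Hiring Demo & Onboarding Meeting, Hiring Demo & Roadmap Review, Hiring Meeting & Planning Check-in, Hiring Sync & Onboarding Meeting, Hiring Sync & Roadmap Review — 8 in total.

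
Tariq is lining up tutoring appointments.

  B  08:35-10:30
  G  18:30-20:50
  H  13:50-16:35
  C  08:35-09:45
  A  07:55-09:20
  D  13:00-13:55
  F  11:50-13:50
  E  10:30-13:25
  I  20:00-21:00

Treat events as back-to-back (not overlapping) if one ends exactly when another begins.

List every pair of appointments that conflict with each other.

Sorted by start: A, B, C, E, F, D, H, G, I.
B starts before A ends → A and B overlap.
C starts before A ends → A and C overlap.
E starts after A ends, so nothing later overlaps A either.
C starts before B ends → B and C overlap.
E starts exactly when B ends (back-to-back, no overlap), so nothing later overlaps B either.
E starts after C ends, so nothing later overlaps C either.
F starts before E ends → E and F overlap.
D starts before E ends → E and D overlap.
H starts after E ends, so nothing later overlaps E either.
D starts before F ends → F and D overlap.
H starts exactly when F ends (back-to-back, no overlap), so nothing later overlaps F either.
H starts before D ends → D and H overlap.
G starts after D ends, so nothing later overlaps D either.
G starts after H ends, so nothing later overlaps H either.
I starts before G ends → G and I overlap.

A & B, A & C, B & C, D & E, D & F, D & H, E & F, G & I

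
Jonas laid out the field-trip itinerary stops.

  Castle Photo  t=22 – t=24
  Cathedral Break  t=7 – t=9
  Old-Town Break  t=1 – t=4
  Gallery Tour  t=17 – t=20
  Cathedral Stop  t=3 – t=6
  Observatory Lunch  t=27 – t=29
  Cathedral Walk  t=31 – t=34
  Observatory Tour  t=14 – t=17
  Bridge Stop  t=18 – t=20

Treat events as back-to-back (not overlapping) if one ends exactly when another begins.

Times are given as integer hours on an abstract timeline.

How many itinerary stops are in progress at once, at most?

2

Sweep the timeline, counting +1 at each start and −1 at each end (ends before starts at a tie):
t=1 start Old-Town Break → 1
t=3 start Cathedral Stop → 2
t=4 end Old-Town Break → 1
t=6 end Cathedral Stop → 0
t=7 start Cathedral Break → 1
t=9 end Cathedral Break → 0
t=14 start Observatory Tour → 1
t=17 end Observatory Tour → 0
t=17 start Gallery Tour → 1
t=18 start Bridge Stop → 2
t=20 end Bridge Stop → 1
t=20 end Gallery Tour → 0
t=22 start Castle Photo → 1
t=24 end Castle Photo → 0
t=27 start Observatory Lunch → 1
t=29 end Observatory Lunch → 0
t=31 start Cathedral Walk → 1
t=34 end Cathedral Walk → 0
Peak is 2, at t=3 (Cathedral Stop, Old-Town Break).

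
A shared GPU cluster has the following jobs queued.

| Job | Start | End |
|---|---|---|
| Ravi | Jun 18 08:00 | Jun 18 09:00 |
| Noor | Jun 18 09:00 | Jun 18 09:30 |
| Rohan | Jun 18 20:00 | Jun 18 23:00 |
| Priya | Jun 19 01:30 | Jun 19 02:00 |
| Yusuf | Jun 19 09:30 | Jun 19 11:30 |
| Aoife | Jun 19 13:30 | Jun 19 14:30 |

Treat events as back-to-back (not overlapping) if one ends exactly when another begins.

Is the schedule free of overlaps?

Yes

Sorted by start: Ravi, Noor, Rohan, Priya, Yusuf, Aoife.
Noor starts exactly when Ravi ends (back-to-back, no overlap); Ravi is clear from here.
Rohan starts after Noor ends; Noor is clear from here.
Priya starts after Rohan ends; Rohan is clear from here.
Yusuf starts after Priya ends; Priya is clear from here.
Aoife starts after Yusuf ends.
Every pair is clear; the schedule has no overlaps.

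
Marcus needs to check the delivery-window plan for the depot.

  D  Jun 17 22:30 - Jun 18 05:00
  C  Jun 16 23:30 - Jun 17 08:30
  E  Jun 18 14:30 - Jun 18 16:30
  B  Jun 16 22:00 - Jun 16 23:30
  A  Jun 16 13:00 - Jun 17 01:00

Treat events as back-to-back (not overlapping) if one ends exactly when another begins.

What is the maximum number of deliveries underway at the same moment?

Sweep the timeline, counting +1 at each start and −1 at each end (ends before starts at a tie):
Jun 16 13:00 start A → 1
Jun 16 22:00 start B → 2
Jun 16 23:30 end B → 1
Jun 16 23:30 start C → 2
Jun 17 01:00 end A → 1
Jun 17 08:30 end C → 0
Jun 17 22:30 start D → 1
Jun 18 05:00 end D → 0
Jun 18 14:30 start E → 1
Jun 18 16:30 end E → 0
Peak is 2, at Jun 16 22:00 (A, B).

2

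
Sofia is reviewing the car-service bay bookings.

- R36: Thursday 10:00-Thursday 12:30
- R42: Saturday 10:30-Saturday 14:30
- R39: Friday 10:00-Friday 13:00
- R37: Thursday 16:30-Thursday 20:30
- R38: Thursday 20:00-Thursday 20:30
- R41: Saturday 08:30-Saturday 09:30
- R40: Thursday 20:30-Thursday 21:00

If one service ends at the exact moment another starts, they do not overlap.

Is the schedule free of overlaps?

Sorted by start: R36, R37, R38, R40, R39, R41, R42.
R37 starts after R36 ends — done with R36.
R38 starts before R37 ends → R37 and R38 overlap.
That's a conflict, so the schedule is not conflict-free.

No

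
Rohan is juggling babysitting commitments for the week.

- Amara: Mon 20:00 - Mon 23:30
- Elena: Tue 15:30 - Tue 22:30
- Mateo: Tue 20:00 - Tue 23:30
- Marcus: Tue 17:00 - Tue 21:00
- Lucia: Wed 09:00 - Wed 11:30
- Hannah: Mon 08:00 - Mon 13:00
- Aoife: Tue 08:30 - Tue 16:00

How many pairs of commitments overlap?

4

Sorted by start: Hannah, Amara, Aoife, Elena, Marcus, Mateo, Lucia.
Amara starts after Hannah ends — done with Hannah.
Aoife starts after Amara ends — done with Amara.
Elena starts before Aoife ends → Aoife and Elena overlap.
Marcus starts after Aoife ends — done with Aoife.
Marcus starts before Elena ends → Elena and Marcus overlap.
Mateo starts before Elena ends → Elena and Mateo overlap.
Lucia starts after Elena ends.
Mateo starts before Marcus ends → Marcus and Mateo overlap.
Lucia starts after Marcus ends.
Lucia starts after Mateo ends.
Overlapping pairs: Aoife & Elena, Elena & Marcus, Elena & Mateo, Marcus & Mateo — 4 in total.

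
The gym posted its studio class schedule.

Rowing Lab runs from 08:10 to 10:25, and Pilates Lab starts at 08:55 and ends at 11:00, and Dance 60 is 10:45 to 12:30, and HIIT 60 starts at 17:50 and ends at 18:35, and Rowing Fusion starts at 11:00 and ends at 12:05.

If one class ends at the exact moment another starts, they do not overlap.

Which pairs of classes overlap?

Dance 60 & Pilates Lab, Dance 60 & Rowing Fusion, Pilates Lab & Rowing Lab

Two intervals overlap when each starts before the other ends.
Sorted by start: Rowing Lab, Pilates Lab, Dance 60, Rowing Fusion, HIIT 60.
Pilates Lab starts before Rowing Lab ends → Rowing Lab and Pilates Lab overlap.
Dance 60 starts after Rowing Lab ends — done with Rowing Lab.
Dance 60 starts before Pilates Lab ends → Pilates Lab and Dance 60 overlap.
Rowing Fusion starts exactly when Pilates Lab ends (back-to-back, no overlap) — done with Pilates Lab.
Rowing Fusion starts before Dance 60 ends → Dance 60 and Rowing Fusion overlap.
HIIT 60 starts after Dance 60 ends.
HIIT 60 starts after Rowing Fusion ends.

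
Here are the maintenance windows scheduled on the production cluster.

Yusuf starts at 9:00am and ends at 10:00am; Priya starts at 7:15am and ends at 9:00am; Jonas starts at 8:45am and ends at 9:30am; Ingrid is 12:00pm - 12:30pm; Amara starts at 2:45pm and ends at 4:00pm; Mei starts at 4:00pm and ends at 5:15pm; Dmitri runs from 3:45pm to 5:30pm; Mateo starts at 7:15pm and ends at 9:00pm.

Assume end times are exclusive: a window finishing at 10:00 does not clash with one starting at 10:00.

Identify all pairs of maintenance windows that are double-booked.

Amara & Dmitri, Dmitri & Mei, Jonas & Priya, Jonas & Yusuf

Sorted by start: Priya, Jonas, Yusuf, Ingrid, Amara, Dmitri, Mei, Mateo.
Jonas starts before Priya ends → Priya and Jonas overlap.
Yusuf starts exactly when Priya ends (back-to-back, no overlap) — done with Priya.
Yusuf starts before Jonas ends → Jonas and Yusuf overlap.
Ingrid starts after Jonas ends — done with Jonas.
Ingrid starts after Yusuf ends — done with Yusuf.
Amara starts after Ingrid ends — done with Ingrid.
Dmitri starts before Amara ends → Amara and Dmitri overlap.
Mei starts exactly when Amara ends (back-to-back, no overlap) — done with Amara.
Mei starts before Dmitri ends → Dmitri and Mei overlap.
Mateo starts after Dmitri ends.
Mateo starts after Mei ends.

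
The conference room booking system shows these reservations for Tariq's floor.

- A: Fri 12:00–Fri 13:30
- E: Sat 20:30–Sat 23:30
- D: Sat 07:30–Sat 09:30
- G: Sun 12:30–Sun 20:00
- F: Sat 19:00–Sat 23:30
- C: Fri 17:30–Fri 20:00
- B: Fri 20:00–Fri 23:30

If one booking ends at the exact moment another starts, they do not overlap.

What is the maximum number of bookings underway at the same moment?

Sweep the timeline, counting +1 at each start and −1 at each end (ends before starts at a tie):
Fri 12:00 start A → 1
Fri 13:30 end A → 0
Fri 17:30 start C → 1
Fri 20:00 end C → 0
Fri 20:00 start B → 1
Fri 23:30 end B → 0
Sat 07:30 start D → 1
Sat 09:30 end D → 0
Sat 19:00 start F → 1
Sat 20:30 start E → 2
Sat 23:30 end E → 1
Sat 23:30 end F → 0
Sun 12:30 start G → 1
Sun 20:00 end G → 0
Peak is 2, at Sat 20:30 (E, F).

2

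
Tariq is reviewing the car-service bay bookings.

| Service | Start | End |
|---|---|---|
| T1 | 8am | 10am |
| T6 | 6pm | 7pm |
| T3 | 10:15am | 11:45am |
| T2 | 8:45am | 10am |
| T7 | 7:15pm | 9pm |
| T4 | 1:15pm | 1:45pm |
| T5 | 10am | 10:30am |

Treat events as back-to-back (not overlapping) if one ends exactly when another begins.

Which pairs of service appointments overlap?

T1 & T2, T3 & T5

Two intervals overlap when each starts before the other ends.
Sorted by start: T1, T2, T5, T3, T4, T6, T7.
T2 starts before T1 ends → T1 and T2 overlap.
T5 starts exactly when T1 ends (back-to-back, no overlap) — done with T1.
T5 starts exactly when T2 ends (back-to-back, no overlap) — done with T2.
T3 starts before T5 ends → T5 and T3 overlap.
T4 starts after T5 ends — done with T5.
T4 starts after T3 ends — done with T3.
T6 starts after T4 ends — done with T4.
T7 starts after T6 ends.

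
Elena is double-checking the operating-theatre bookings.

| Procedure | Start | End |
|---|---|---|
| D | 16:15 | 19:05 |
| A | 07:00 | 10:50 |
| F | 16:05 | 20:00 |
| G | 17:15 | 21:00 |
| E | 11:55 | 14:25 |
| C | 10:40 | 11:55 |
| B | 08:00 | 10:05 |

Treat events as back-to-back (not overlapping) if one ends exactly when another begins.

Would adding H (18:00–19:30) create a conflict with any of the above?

A: ends 10:50 at or before H starts 18:00 → clear.
B: ends 10:05 at or before H starts 18:00 → clear.
C: ends 11:55 at or before H starts 18:00 → clear.
E: ends 14:25 at or before H starts 18:00 → clear.
F: starts 16:05 before H ends 19:30, and ends 20:00 after H starts 18:00 → overlap.
D: starts 16:15 before H ends 19:30, and ends 19:05 after H starts 18:00 → overlap.
G: starts 17:15 before H ends 19:30, and ends 21:00 after H starts 18:00 → overlap.
H overlaps D, F, G.

Yes — it overlaps D, F, G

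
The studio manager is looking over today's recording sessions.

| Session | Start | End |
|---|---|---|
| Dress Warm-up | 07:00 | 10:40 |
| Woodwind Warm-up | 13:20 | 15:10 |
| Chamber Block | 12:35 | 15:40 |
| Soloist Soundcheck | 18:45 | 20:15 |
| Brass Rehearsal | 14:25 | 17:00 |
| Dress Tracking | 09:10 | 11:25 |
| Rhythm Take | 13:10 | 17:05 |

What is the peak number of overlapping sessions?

4

Walk through starts and ends in time order (an end at T is processed before a start at T):
07:00 start Dress Warm-up → 1
09:10 start Dress Tracking → 2
10:40 end Dress Warm-up → 1
11:25 end Dress Tracking → 0
12:35 start Chamber Block → 1
13:10 start Rhythm Take → 2
13:20 start Woodwind Warm-up → 3
14:25 start Brass Rehearsal → 4
15:10 end Woodwind Warm-up → 3
15:40 end Chamber Block → 2
17:00 end Brass Rehearsal → 1
17:05 end Rhythm Take → 0
18:45 start Soloist Soundcheck → 1
20:15 end Soloist Soundcheck → 0
Peak is 4, at 14:25 (Brass Rehearsal, Chamber Block, Rhythm Take, Woodwind Warm-up).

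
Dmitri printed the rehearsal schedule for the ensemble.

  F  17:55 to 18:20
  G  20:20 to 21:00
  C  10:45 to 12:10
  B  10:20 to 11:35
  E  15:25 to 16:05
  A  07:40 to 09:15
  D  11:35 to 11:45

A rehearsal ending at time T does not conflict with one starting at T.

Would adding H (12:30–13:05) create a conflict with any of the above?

No — it doesn't clash with anything

A: ends 09:15 at or before H starts 12:30 → clear.
B: ends 11:35 at or before H starts 12:30 → clear.
C: ends 12:10 at or before H starts 12:30 → clear.
D: ends 11:45 at or before H starts 12:30 → clear.
E: starts 15:25 at or after H ends 13:05 → clear.
F: starts 17:55 at or after H ends 13:05 → clear.
G: starts 20:20 at or after H ends 13:05 → clear.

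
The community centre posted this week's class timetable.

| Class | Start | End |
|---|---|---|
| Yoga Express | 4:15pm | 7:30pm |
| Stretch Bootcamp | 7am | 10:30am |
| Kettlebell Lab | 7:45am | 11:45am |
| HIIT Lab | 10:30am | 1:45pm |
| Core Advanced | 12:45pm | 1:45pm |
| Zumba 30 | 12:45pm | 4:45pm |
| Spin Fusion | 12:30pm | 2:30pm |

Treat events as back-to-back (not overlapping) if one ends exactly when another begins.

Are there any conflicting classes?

Sorted by start: Stretch Bootcamp, Kettlebell Lab, HIIT Lab, Spin Fusion, Zumba 30, Core Advanced, Yoga Express.
Kettlebell Lab starts before Stretch Bootcamp ends → Stretch Bootcamp and Kettlebell Lab overlap.
That's a conflict, so the schedule is not conflict-free.

Yes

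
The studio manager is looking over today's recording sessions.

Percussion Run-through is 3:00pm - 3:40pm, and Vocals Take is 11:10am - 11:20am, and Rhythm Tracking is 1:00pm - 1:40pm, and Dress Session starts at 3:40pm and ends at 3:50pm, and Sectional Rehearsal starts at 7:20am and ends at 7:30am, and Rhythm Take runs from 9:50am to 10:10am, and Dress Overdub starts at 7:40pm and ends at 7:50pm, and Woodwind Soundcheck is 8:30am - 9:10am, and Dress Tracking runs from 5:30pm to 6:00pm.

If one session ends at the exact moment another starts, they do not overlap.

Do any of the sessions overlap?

No

Check each pair: they overlap iff neither finishes before the other starts.
Sorted by start: Sectional Rehearsal, Woodwind Soundcheck, Rhythm Take, Vocals Take, Rhythm Tracking, Percussion Run-through, Dress Session, Dress Tracking, Dress Overdub.
Woodwind Soundcheck starts after Sectional Rehearsal ends; Sectional Rehearsal is clear from here.
Rhythm Take starts after Woodwind Soundcheck ends; Woodwind Soundcheck is clear from here.
Vocals Take starts after Rhythm Take ends; Rhythm Take is clear from here.
Rhythm Tracking starts after Vocals Take ends; Vocals Take is clear from here.
Percussion Run-through starts after Rhythm Tracking ends; Rhythm Tracking is clear from here.
Dress Session starts exactly when Percussion Run-through ends (back-to-back, no overlap); Percussion Run-through is clear from here.
Dress Tracking starts after Dress Session ends; Dress Session is clear from here.
Dress Overdub starts after Dress Tracking ends.
Every pair is clear; the schedule has no overlaps.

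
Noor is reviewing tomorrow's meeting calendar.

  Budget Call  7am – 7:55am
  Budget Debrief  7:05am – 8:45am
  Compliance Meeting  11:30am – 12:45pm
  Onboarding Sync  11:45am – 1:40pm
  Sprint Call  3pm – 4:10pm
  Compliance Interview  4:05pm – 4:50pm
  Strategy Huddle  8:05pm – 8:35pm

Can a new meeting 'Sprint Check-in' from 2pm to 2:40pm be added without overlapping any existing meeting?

Budget Call: ends 7:55am at or before Sprint Check-in starts 2pm → clear.
Budget Debrief: ends 8:45am at or before Sprint Check-in starts 2pm → clear.
Compliance Meeting: ends 12:45pm at or before Sprint Check-in starts 2pm → clear.
Onboarding Sync: ends 1:40pm at or before Sprint Check-in starts 2pm → clear.
Sprint Call: starts 3pm at or after Sprint Check-in ends 2:40pm → clear.
Compliance Interview: starts 4:05pm at or after Sprint Check-in ends 2:40pm → clear.
Strategy Huddle: starts 8:05pm at or after Sprint Check-in ends 2:40pm → clear.

Yes — the slot is free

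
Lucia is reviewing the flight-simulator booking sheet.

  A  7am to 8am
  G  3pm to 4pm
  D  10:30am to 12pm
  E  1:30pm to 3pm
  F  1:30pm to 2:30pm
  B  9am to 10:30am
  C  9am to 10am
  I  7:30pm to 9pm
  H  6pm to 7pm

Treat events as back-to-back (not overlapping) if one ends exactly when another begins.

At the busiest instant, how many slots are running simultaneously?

2

Sort all start/end points and keep a running count:
7am start A → 1
8am end A → 0
9am start B → 1
9am start C → 2
10am end C → 1
10:30am end B → 0
10:30am start D → 1
12pm end D → 0
1:30pm start E → 1
1:30pm start F → 2
2:30pm end F → 1
3pm end E → 0
3pm start G → 1
4pm end G → 0
6pm start H → 1
7pm end H → 0
7:30pm start I → 1
9pm end I → 0
Peak is 2, at 9am (B, C).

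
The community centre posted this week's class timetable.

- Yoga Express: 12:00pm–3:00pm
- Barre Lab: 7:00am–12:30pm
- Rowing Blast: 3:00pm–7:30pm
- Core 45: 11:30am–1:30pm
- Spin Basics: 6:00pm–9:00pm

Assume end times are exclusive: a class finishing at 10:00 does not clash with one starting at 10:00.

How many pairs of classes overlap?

4

Two intervals overlap when each starts before the other ends.
Sorted by start: Barre Lab, Core 45, Yoga Express, Rowing Blast, Spin Basics.
Core 45 starts before Barre Lab ends → Barre Lab and Core 45 overlap.
Yoga Express starts before Barre Lab ends → Barre Lab and Yoga Express overlap.
Rowing Blast starts after Barre Lab ends, so Barre Lab has no further overlaps.
Yoga Express starts before Core 45 ends → Core 45 and Yoga Express overlap.
Rowing Blast starts after Core 45 ends, so Core 45 has no further overlaps.
Rowing Blast starts exactly when Yoga Express ends (back-to-back, no overlap), so Yoga Express has no further overlaps.
Spin Basics starts before Rowing Blast ends → Rowing Blast and Spin Basics overlap.
Overlapping pairs: Barre Lab & Core 45, Barre Lab & Yoga Express, Core 45 & Yoga Express, Rowing Blast & Spin Basics — 4 in total.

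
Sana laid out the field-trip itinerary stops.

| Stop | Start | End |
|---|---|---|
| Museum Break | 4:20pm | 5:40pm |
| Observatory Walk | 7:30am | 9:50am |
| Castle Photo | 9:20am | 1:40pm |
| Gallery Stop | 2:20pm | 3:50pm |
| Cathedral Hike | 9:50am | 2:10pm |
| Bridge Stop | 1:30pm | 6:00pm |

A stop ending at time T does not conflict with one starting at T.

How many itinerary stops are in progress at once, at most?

Sweep the timeline, counting +1 at each start and −1 at each end (ends before starts at a tie):
7:30am start Observatory Walk → 1
9:20am start Castle Photo → 2
9:50am end Observatory Walk → 1
9:50am start Cathedral Hike → 2
1:30pm start Bridge Stop → 3
1:40pm end Castle Photo → 2
2:10pm end Cathedral Hike → 1
2:20pm start Gallery Stop → 2
3:50pm end Gallery Stop → 1
4:20pm start Museum Break → 2
5:40pm end Museum Break → 1
6:00pm end Bridge Stop → 0
Peak is 3, at 1:30pm (Bridge Stop, Castle Photo, Cathedral Hike).

3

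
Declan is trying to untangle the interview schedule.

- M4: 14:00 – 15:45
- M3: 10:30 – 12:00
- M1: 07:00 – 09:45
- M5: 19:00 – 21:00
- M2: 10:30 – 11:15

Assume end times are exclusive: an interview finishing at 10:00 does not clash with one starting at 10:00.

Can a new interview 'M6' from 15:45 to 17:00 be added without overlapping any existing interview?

Yes — the slot is free

M1: ends 09:45 at or before M6 starts 15:45 → clear.
M2: ends 11:15 at or before M6 starts 15:45 → clear.
M3: ends 12:00 at or before M6 starts 15:45 → clear.
M4: ends 15:45 at or before M6 starts 15:45 → clear.
M5: starts 19:00 at or after M6 ends 17:00 → clear.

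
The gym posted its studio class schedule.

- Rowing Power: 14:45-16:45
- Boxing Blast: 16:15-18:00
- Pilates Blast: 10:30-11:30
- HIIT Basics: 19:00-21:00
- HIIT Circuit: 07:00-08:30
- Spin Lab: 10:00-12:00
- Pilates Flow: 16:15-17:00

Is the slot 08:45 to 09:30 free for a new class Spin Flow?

Yes — the slot is free

HIIT Circuit: ends 08:30 at or before Spin Flow starts 08:45 → clear.
Spin Lab: starts 10:00 at or after Spin Flow ends 09:30 → clear.
Pilates Blast: starts 10:30 at or after Spin Flow ends 09:30 → clear.
Rowing Power: starts 14:45 at or after Spin Flow ends 09:30 → clear.
Pilates Flow: starts 16:15 at or after Spin Flow ends 09:30 → clear.
Boxing Blast: starts 16:15 at or after Spin Flow ends 09:30 → clear.
HIIT Basics: starts 19:00 at or after Spin Flow ends 09:30 → clear.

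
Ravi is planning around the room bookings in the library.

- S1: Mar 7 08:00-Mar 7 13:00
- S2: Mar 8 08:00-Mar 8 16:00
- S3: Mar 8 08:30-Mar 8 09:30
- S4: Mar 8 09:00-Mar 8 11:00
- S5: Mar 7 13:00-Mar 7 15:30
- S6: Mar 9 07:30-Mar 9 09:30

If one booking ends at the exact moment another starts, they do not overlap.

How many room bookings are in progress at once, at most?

Walk through starts and ends in time order (an end at T is processed before a start at T):
Mar 7 08:00 start S1 → 1
Mar 7 13:00 end S1 → 0
Mar 7 13:00 start S5 → 1
Mar 7 15:30 end S5 → 0
Mar 8 08:00 start S2 → 1
Mar 8 08:30 start S3 → 2
Mar 8 09:00 start S4 → 3
Mar 8 09:30 end S3 → 2
Mar 8 11:00 end S4 → 1
Mar 8 16:00 end S2 → 0
Mar 9 07:30 start S6 → 1
Mar 9 09:30 end S6 → 0
Peak is 3, at Mar 8 09:00 (S2, S3, S4).

3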